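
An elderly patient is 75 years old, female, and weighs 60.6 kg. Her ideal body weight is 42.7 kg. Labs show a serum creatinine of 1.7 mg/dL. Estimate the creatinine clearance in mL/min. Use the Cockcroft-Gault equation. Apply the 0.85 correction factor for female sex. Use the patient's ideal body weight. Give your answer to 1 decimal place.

CrCl = (140 − 75) × 42.7 / (72 × 1.7) × 0.85 = 2775.5 / 122.40 × 0.85 ≈ 19.3 mL/min

19.3 mL/min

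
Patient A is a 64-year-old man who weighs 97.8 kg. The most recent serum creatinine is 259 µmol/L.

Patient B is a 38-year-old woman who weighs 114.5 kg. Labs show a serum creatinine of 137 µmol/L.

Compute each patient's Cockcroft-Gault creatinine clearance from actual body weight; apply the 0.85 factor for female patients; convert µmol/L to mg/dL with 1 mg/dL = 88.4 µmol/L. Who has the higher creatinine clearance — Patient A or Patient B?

Patient B

Patient A: SCr = 259 / 88.4 = 2.93 mg/dL
Patient A: CrCl = (140 − 64) × 97.8 / (72 × 2.93) = 7432.8 / 210.96 ≈ 35.2 mL/min
Patient B: SCr = 137 / 88.4 = 1.55 mg/dL
Patient B: CrCl = (140 − 38) × 114.5 / (72 × 1.55) × 0.85 = 11679.0 / 111.60 × 0.85 ≈ 89.0 mL/min
35.2 vs 89.0 mL/min → Patient B is higher.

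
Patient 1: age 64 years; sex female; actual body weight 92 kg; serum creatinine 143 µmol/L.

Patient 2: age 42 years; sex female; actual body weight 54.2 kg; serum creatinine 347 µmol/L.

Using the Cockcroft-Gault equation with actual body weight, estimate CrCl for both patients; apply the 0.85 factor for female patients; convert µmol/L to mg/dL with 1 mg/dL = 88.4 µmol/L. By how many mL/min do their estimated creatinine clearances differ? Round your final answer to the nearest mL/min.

Patient 1: SCr = 143 / 88.4 = 1.618 mg/dL
Patient 1: CrCl = (140 − 64) × 92 / (72 × 1.618) × 0.85 = 6992.0 / 116.50 × 0.85 ≈ 51.0 mL/min
Patient 2: SCr = 347 / 88.4 = 3.925 mg/dL
Patient 2: CrCl = (140 − 42) × 54.2 / (72 × 3.925) × 0.85 = 5311.6 / 282.60 × 0.85 ≈ 16.0 mL/min
|51.0 − 16.0| = 35.0 mL/min

35 mL/min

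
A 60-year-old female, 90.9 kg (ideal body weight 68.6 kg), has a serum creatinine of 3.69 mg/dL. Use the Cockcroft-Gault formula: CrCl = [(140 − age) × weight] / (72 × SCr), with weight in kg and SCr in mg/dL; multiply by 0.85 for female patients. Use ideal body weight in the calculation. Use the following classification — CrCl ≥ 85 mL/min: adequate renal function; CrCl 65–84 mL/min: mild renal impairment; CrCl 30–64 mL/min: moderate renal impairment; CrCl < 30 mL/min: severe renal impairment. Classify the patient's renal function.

CrCl = (140 − 60) × 68.6 / (72 × 3.69) × 0.85 = 5488.0 / 265.68 × 0.85 ≈ 17.6 mL/min
18 mL/min falls in the 'severe renal impairment' range.

severe renal impairment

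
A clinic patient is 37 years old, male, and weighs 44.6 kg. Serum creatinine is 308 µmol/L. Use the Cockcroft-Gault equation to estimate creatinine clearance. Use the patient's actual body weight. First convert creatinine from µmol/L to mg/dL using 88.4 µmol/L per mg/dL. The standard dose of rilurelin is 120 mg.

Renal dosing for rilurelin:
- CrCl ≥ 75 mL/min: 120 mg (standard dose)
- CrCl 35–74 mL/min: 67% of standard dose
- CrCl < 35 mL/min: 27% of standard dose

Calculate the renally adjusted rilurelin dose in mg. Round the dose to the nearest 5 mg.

SCr = 308 / 88.4 = 3.484 mg/dL
CrCl = (140 − 37) × 44.6 / (72 × 3.484) = 4593.8 / 250.85 ≈ 18.3 mL/min
CrCl ≈ 18 mL/min → bracket < 35 mL/min.
27% of 120 mg = 32.4 mg → 30 mg

30 mg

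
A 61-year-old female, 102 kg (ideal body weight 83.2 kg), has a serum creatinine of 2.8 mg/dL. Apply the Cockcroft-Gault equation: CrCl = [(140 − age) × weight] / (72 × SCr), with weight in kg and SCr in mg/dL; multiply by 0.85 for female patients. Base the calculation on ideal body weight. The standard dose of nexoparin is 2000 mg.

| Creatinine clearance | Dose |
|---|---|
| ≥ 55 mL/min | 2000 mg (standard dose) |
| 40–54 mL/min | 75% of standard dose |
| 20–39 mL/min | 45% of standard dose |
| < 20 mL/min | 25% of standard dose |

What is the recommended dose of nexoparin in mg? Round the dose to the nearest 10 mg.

900 mg

CrCl = (140 − 61) × 83.2 / (72 × 2.8) × 0.85 = 6572.8 / 201.60 × 0.85 ≈ 27.7 mL/min
CrCl ≈ 28 mL/min → bracket 20–39 mL/min.
45% of 2000 mg = 900 mg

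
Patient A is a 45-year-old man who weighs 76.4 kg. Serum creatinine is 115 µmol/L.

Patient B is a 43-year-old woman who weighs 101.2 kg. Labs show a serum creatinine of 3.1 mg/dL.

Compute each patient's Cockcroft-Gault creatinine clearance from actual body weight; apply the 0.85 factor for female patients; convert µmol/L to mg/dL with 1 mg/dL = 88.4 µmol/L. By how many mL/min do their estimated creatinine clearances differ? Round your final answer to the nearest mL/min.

40 mL/min

Patient A: SCr = 115 / 88.4 = 1.301 mg/dL
Patient A: CrCl = (140 − 45) × 76.4 / (72 × 1.301) = 7258.0 / 93.67 ≈ 77.5 mL/min
Patient B: CrCl = (140 − 43) × 101.2 / (72 × 3.1) × 0.85 = 9816.4 / 223.20 × 0.85 ≈ 37.4 mL/min
|77.5 − 37.4| = 40.1 mL/min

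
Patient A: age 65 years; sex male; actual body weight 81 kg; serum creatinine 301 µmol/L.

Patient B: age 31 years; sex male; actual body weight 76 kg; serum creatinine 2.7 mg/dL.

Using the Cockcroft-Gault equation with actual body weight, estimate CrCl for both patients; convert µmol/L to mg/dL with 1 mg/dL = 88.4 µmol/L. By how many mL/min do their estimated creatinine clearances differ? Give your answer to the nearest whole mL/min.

18 mL/min

Patient A: SCr = 301 / 88.4 = 3.405 mg/dL
Patient A: CrCl = (140 − 65) × 81 / (72 × 3.405) = 6075.0 / 245.16 ≈ 24.8 mL/min
Patient B: CrCl = (140 − 31) × 76 / (72 × 2.7) = 8284.0 / 194.40 ≈ 42.6 mL/min
|24.8 − 42.6| = 17.8 mL/min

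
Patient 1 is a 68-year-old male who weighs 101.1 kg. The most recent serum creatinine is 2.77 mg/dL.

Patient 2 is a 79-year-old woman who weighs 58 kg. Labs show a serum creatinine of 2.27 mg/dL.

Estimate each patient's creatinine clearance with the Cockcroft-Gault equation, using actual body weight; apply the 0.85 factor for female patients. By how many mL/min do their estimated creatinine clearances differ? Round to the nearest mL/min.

18 mL/min

Patient 1: CrCl = (140 − 68) × 101.1 / (72 × 2.77) = 7279.2 / 199.44 ≈ 36.5 mL/min
Patient 2: CrCl = (140 − 79) × 58 / (72 × 2.27) × 0.85 = 3538.0 / 163.44 × 0.85 ≈ 18.4 mL/min
|36.5 − 18.4| = 18.1 mL/min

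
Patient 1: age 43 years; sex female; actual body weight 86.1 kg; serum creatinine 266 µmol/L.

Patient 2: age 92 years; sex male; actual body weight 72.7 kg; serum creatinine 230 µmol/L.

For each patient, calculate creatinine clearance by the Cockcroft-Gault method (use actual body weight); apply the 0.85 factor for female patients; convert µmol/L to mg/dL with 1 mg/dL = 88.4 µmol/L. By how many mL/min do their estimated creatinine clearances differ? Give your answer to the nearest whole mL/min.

14 mL/min

Patient 1: SCr = 266 / 88.4 = 3.009 mg/dL
Patient 1: CrCl = (140 − 43) × 86.1 / (72 × 3.009) × 0.85 = 8351.7 / 216.65 × 0.85 ≈ 32.8 mL/min
Patient 2: SCr = 230 / 88.4 = 2.602 mg/dL
Patient 2: CrCl = (140 − 92) × 72.7 / (72 × 2.602) = 3489.6 / 187.34 ≈ 18.6 mL/min
|32.8 − 18.6| = 14.2 mL/min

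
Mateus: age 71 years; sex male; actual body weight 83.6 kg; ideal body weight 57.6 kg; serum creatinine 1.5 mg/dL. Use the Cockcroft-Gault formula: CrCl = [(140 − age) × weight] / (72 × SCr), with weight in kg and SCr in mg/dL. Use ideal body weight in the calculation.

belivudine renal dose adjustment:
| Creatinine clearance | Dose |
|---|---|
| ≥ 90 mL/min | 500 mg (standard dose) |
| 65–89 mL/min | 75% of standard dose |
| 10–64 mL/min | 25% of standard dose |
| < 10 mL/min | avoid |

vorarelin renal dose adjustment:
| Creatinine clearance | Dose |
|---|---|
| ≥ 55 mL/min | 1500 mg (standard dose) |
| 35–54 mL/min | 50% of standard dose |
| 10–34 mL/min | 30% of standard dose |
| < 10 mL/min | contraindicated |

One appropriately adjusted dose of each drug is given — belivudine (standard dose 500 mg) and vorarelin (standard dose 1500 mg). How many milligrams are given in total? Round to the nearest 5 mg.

CrCl = (140 − 71) × 57.6 / (72 × 1.5) = 3974.4 / 108.00 ≈ 36.8 mL/min
CrCl ≈ 37 mL/min.
belivudine: 10–64 mL/min → 25% of 500 mg = 125 mg.
vorarelin: 35–54 mL/min → 50% of 1500 mg = 750 mg.
Total = 125 + 750 = 875 mg.

875 mg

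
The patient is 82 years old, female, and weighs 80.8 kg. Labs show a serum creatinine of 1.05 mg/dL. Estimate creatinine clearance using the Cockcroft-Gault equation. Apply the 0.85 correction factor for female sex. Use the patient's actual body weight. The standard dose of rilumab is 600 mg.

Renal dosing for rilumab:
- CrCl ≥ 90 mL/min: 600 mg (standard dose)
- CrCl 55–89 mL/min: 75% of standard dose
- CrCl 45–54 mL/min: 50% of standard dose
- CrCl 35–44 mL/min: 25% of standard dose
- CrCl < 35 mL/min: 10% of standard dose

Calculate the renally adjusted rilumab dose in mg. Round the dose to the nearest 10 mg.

CrCl = (140 − 82) × 80.8 / (72 × 1.05) × 0.85 = 4686.4 / 75.60 × 0.85 ≈ 52.7 mL/min
CrCl ≈ 53 mL/min → bracket 45–54 mL/min.
50% of 600 mg = 300 mg

300 mg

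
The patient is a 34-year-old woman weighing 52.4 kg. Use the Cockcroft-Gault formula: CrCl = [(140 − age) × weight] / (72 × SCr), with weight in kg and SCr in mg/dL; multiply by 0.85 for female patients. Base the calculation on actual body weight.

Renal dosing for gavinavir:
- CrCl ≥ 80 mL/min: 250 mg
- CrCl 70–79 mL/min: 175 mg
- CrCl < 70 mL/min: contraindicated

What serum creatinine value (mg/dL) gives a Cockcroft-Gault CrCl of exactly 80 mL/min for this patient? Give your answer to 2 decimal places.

Standard dose requires CrCl ≥ 80 mL/min.
Set (140 − 34) × 52.4 × 0.85 / (72 × SCr) = 80
SCr = (140 − 34) × 52.4 × 0.85 / (72 × 80) = 0.820 mg/dL

0.82 mg/dL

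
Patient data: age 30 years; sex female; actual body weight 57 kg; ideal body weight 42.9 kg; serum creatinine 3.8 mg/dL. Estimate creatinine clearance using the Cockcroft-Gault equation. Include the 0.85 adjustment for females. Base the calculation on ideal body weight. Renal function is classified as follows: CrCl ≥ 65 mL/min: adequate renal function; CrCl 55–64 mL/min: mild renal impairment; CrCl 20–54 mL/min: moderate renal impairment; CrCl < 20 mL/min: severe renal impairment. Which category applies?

severe renal impairment

CrCl = (140 − 30) × 42.9 / (72 × 3.8) × 0.85 = 4719.0 / 273.60 × 0.85 ≈ 14.7 mL/min
15 mL/min falls in the 'severe renal impairment' range.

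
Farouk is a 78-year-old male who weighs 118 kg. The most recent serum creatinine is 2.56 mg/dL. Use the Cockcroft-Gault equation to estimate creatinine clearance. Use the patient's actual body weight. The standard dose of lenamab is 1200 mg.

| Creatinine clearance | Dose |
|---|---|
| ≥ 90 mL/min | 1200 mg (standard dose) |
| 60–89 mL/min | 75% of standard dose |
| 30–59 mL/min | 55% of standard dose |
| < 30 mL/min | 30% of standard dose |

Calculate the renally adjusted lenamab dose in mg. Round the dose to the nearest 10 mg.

CrCl = (140 − 78) × 118 / (72 × 2.56) = 7316.0 / 184.32 ≈ 39.7 mL/min
CrCl ≈ 40 mL/min → bracket 30–59 mL/min.
55% of 1200 mg = 660 mg

660 mg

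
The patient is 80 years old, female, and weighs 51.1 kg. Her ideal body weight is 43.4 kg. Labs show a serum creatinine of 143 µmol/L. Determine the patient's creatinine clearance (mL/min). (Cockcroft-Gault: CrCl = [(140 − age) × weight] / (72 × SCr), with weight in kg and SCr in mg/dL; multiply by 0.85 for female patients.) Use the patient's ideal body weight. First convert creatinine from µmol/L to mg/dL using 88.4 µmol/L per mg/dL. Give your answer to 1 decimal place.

SCr = 143 / 88.4 = 1.618 mg/dL
CrCl = (140 − 80) × 43.4 / (72 × 1.618) × 0.85 = 2604.0 / 116.50 × 0.85 ≈ 19.0 mL/min

19.0 mL/min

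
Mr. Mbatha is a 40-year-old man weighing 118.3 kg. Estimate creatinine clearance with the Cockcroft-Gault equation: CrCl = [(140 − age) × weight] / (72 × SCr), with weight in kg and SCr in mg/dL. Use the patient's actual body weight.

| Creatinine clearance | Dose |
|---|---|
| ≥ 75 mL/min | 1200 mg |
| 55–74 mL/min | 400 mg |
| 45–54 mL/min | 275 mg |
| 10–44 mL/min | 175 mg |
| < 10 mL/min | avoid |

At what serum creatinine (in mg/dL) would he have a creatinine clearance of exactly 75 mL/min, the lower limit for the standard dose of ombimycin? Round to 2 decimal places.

2.19 mg/dL

Standard dose requires CrCl ≥ 75 mL/min.
Set (140 − 40) × 118.3 / (72 × SCr) = 75
SCr = (140 − 40) × 118.3 / (72 × 75) = 2.191 mg/dL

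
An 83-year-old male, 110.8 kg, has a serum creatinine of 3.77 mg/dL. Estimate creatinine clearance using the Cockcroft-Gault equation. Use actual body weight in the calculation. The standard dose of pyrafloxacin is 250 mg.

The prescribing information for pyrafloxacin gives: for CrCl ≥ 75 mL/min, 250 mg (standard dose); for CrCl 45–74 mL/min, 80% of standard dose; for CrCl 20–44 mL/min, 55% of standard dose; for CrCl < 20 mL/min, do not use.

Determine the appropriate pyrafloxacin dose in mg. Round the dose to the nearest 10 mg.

140 mg

CrCl = (140 − 83) × 110.8 / (72 × 3.77) = 6315.6 / 271.44 ≈ 23.3 mL/min
CrCl ≈ 23 mL/min → bracket 20–44 mL/min.
55% of 250 mg = 137.5 mg → 140 mg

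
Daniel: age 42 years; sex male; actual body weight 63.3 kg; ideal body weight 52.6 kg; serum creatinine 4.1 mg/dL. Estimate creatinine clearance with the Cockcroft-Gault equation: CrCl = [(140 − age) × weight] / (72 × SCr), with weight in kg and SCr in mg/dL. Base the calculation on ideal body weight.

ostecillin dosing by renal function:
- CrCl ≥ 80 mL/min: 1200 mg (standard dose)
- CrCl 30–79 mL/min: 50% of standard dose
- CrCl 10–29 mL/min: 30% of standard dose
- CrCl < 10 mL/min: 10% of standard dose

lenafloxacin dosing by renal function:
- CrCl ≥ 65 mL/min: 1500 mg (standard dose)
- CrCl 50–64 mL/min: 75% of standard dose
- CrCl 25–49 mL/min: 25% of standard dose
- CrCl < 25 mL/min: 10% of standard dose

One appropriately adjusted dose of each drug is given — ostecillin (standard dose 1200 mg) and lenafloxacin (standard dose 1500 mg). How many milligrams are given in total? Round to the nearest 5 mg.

510 mg

CrCl = (140 − 42) × 52.6 / (72 × 4.1) = 5154.8 / 295.20 ≈ 17.5 mL/min
CrCl ≈ 17 mL/min.
ostecillin: 10–29 mL/min → 30% of 1200 mg = 360 mg.
lenafloxacin: < 25 mL/min → 10% of 1500 mg = 150 mg.
Total = 360 + 150 = 510 mg.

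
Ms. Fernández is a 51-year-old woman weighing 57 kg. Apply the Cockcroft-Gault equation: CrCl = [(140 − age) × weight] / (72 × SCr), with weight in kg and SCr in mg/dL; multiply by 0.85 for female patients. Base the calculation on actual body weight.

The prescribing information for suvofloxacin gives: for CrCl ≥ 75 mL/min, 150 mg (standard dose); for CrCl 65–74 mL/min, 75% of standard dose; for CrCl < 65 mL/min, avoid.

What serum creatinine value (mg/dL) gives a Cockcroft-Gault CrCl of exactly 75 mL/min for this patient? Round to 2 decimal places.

Standard dose requires CrCl ≥ 75 mL/min.
Set (140 − 51) × 57 × 0.85 / (72 × SCr) = 75
SCr = (140 − 51) × 57 × 0.85 / (72 × 75) = 0.799 mg/dL

0.80 mg/dL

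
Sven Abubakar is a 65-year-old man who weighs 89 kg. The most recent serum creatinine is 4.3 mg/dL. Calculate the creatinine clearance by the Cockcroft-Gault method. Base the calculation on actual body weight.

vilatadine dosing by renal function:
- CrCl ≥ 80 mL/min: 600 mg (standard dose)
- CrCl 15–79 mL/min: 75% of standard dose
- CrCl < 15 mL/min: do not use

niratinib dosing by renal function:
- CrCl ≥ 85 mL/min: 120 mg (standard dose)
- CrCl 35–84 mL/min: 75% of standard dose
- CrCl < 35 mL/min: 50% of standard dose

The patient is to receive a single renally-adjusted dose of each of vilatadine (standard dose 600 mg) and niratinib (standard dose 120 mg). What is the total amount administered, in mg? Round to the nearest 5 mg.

CrCl = (140 − 65) × 89 / (72 × 4.3) = 6675.0 / 309.60 ≈ 21.6 mL/min
CrCl ≈ 22 mL/min.
vilatadine: 15–79 mL/min → 75% of 600 mg = 450 mg.
niratinib: < 35 mL/min → 50% of 120 mg = 60 mg.
Total = 450 + 60 = 510 mg.

510 mg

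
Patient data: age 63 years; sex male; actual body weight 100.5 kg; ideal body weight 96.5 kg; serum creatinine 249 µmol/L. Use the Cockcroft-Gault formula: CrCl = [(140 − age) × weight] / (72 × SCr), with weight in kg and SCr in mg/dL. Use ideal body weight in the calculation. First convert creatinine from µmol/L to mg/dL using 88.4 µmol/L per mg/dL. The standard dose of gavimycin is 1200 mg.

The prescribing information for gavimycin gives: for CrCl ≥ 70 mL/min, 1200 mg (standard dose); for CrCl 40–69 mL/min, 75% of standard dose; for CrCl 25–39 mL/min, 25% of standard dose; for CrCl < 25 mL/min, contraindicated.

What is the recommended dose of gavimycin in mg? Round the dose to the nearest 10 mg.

300 mg

SCr = 249 / 88.4 = 2.817 mg/dL
CrCl = (140 − 63) × 96.5 / (72 × 2.817) = 7430.5 / 202.82 ≈ 36.6 mL/min
CrCl ≈ 37 mL/min → bracket 25–39 mL/min.
25% of 1200 mg = 300 mg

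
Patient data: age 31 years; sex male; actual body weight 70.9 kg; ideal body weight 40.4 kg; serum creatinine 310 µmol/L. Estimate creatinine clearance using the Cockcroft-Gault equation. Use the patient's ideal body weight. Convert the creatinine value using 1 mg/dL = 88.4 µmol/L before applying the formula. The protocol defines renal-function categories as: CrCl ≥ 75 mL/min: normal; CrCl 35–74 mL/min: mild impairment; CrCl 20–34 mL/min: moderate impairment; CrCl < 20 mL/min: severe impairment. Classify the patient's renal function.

severe impairment

SCr = 310 / 88.4 = 3.507 mg/dL
CrCl = (140 − 31) × 40.4 / (72 × 3.507) = 4403.6 / 252.50 ≈ 17.4 mL/min
17 mL/min falls in the 'severe impairment' range.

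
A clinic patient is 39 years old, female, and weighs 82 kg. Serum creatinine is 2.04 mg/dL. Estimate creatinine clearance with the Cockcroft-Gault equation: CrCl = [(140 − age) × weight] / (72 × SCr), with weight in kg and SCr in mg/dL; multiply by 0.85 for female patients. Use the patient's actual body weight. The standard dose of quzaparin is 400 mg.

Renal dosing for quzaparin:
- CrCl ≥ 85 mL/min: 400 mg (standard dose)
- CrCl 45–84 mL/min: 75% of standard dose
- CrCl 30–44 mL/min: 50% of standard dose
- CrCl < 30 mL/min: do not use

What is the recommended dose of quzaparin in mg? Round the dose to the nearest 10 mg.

CrCl = (140 − 39) × 82 / (72 × 2.04) × 0.85 = 8282.0 / 146.88 × 0.85 ≈ 47.9 mL/min
CrCl ≈ 48 mL/min → bracket 45–84 mL/min.
75% of 400 mg = 300 mg

300 mg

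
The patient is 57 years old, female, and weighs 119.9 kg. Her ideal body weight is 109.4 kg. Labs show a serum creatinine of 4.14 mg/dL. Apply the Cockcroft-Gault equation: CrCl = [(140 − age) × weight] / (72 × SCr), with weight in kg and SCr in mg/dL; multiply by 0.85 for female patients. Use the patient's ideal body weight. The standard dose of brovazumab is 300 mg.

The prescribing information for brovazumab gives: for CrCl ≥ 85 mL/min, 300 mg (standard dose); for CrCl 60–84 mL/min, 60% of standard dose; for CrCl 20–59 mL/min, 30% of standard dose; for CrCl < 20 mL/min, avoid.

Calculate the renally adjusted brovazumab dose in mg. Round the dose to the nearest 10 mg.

90 mg

CrCl = (140 − 57) × 109.4 / (72 × 4.14) × 0.85 = 9080.2 / 298.08 × 0.85 ≈ 25.9 mL/min
CrCl ≈ 26 mL/min → bracket 20–59 mL/min.
30% of 300 mg = 90 mg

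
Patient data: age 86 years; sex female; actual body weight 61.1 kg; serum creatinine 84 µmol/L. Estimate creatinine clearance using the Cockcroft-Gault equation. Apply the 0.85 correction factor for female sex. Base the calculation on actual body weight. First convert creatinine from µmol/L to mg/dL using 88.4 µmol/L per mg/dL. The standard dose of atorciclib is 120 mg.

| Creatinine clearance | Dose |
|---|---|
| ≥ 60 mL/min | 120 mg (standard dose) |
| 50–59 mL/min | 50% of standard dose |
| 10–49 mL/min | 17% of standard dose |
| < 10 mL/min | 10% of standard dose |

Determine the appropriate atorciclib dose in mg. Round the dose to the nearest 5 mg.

SCr = 84 / 88.4 = 0.95 mg/dL
CrCl = (140 − 86) × 61.1 / (72 × 0.95) × 0.85 = 3299.4 / 68.40 × 0.85 ≈ 41.0 mL/min
CrCl ≈ 41 mL/min → bracket 10–49 mL/min.
17% of 120 mg = 20.4 mg → 20 mg

20 mg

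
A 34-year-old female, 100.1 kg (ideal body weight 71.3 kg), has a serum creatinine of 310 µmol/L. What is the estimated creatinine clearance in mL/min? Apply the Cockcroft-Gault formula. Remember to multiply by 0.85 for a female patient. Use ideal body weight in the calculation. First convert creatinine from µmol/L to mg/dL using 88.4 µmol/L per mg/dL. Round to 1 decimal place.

25.4 mL/min

SCr = 310 / 88.4 = 3.507 mg/dL
CrCl = (140 − 34) × 71.3 / (72 × 3.507) × 0.85 = 7557.8 / 252.50 × 0.85 ≈ 25.4 mL/min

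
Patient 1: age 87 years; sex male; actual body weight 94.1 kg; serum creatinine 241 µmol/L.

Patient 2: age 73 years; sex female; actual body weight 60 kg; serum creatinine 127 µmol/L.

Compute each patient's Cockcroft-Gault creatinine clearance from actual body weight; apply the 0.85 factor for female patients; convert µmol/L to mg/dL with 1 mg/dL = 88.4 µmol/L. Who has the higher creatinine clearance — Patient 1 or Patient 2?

Patient 2

Patient 1: SCr = 241 / 88.4 = 2.726 mg/dL
Patient 1: CrCl = (140 − 87) × 94.1 / (72 × 2.726) = 4987.3 / 196.27 ≈ 25.4 mL/min
Patient 2: SCr = 127 / 88.4 = 1.437 mg/dL
Patient 2: CrCl = (140 − 73) × 60 / (72 × 1.437) × 0.85 = 4020.0 / 103.46 × 0.85 ≈ 33.0 mL/min
25.4 vs 33.0 mL/min → Patient 2 is higher.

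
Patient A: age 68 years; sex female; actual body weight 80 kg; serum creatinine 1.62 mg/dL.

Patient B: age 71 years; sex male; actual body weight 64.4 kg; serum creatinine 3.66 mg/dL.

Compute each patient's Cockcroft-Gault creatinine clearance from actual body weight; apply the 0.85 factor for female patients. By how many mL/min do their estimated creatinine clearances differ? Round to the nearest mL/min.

Patient A: CrCl = (140 − 68) × 80 / (72 × 1.62) × 0.85 = 5760.0 / 116.64 × 0.85 ≈ 42.0 mL/min
Patient B: CrCl = (140 − 71) × 64.4 / (72 × 3.66) = 4443.6 / 263.52 ≈ 16.9 mL/min
|42.0 − 16.9| = 25.1 mL/min

25 mL/min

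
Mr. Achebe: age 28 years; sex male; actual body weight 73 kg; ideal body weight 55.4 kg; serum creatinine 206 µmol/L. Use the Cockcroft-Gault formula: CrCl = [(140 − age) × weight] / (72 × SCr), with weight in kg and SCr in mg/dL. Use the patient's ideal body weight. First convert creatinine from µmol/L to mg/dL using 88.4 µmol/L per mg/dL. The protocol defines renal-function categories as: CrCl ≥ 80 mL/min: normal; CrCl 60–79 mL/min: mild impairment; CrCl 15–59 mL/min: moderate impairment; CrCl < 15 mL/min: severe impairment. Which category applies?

moderate impairment

SCr = 206 / 88.4 = 2.33 mg/dL
CrCl = (140 − 28) × 55.4 / (72 × 2.33) = 6204.8 / 167.76 ≈ 37.0 mL/min
37 mL/min falls in the 'moderate impairment' range.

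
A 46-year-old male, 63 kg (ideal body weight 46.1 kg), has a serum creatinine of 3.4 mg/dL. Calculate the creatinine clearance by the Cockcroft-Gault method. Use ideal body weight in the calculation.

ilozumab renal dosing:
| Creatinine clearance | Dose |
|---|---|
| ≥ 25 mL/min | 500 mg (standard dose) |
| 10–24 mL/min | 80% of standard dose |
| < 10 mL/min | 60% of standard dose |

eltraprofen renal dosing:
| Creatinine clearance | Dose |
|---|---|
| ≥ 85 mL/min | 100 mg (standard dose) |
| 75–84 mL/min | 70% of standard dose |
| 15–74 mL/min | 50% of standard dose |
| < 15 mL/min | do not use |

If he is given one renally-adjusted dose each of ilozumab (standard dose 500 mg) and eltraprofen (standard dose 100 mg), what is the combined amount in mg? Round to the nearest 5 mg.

450 mg

CrCl = (140 − 46) × 46.1 / (72 × 3.4) = 4333.4 / 244.80 ≈ 17.7 mL/min
CrCl ≈ 18 mL/min.
ilozumab: 10–24 mL/min → 80% of 500 mg = 400 mg.
eltraprofen: 15–74 mL/min → 50% of 100 mg = 50 mg.
Total = 400 + 50 = 450 mg.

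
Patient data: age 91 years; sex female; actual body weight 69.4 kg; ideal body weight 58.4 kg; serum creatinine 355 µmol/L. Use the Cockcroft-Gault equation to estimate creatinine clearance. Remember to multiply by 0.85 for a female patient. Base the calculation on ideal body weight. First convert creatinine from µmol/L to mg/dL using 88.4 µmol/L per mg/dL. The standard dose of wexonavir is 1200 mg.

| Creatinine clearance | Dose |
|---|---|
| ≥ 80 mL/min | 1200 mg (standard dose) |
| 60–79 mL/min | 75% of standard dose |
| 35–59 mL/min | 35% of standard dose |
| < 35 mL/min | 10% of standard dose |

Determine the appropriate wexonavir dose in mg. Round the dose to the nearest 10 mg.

SCr = 355 / 88.4 = 4.016 mg/dL
CrCl = (140 − 91) × 58.4 / (72 × 4.016) × 0.85 = 2861.6 / 289.15 × 0.85 ≈ 8.4 mL/min
CrCl ≈ 8 mL/min → bracket < 35 mL/min.
10% of 1200 mg = 120 mg

120 mg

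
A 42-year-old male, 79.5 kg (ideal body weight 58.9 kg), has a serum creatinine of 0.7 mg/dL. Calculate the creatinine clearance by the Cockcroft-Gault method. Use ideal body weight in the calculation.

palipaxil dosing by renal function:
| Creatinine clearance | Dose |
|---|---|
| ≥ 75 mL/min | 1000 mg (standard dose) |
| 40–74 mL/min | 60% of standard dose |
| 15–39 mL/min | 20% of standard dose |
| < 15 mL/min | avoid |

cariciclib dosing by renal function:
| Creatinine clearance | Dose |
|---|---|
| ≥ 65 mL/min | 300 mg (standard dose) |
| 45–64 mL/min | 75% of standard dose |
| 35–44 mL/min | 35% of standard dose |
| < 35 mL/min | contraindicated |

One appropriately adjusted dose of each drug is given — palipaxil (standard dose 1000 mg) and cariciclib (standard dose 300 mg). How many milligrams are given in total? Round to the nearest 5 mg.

CrCl = (140 − 42) × 58.9 / (72 × 0.7) = 5772.2 / 50.40 ≈ 114.5 mL/min
CrCl ≈ 115 mL/min.
palipaxil: ≥ 75 mL/min → 100% of 1000 mg = 1000 mg.
cariciclib: ≥ 65 mL/min → 100% of 300 mg = 300 mg.
Total = 1000 + 300 = 1300 mg.

1300 mg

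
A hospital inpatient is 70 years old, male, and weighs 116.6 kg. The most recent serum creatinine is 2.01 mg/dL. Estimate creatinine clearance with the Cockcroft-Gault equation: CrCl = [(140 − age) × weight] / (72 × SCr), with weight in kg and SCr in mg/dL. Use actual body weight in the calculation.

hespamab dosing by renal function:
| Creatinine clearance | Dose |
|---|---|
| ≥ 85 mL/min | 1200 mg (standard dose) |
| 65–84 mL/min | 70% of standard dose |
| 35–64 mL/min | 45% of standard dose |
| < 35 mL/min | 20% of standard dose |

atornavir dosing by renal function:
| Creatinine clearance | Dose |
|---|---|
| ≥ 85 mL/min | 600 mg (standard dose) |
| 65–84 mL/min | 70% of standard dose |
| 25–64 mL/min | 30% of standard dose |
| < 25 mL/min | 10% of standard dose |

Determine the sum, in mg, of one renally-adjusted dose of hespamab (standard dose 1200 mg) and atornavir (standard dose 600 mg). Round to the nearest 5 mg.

720 mg

CrCl = (140 − 70) × 116.6 / (72 × 2.01) = 8162.0 / 144.72 ≈ 56.4 mL/min
CrCl ≈ 56 mL/min.
hespamab: 35–64 mL/min → 45% of 1200 mg = 540 mg.
atornavir: 25–64 mL/min → 30% of 600 mg = 180 mg.
Total = 540 + 180 = 720 mg.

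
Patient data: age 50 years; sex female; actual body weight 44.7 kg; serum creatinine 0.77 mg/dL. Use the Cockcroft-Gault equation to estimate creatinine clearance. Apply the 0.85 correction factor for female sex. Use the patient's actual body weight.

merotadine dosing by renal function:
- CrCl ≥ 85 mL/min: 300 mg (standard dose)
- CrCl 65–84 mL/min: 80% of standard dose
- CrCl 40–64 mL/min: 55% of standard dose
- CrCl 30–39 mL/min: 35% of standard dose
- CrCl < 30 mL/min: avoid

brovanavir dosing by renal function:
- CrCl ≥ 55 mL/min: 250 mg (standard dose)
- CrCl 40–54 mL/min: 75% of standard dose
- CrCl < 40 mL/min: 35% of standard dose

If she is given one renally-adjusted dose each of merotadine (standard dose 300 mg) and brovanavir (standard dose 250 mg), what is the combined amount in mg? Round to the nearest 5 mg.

415 mg

CrCl = (140 − 50) × 44.7 / (72 × 0.77) × 0.85 = 4023.0 / 55.44 × 0.85 ≈ 61.7 mL/min
CrCl ≈ 62 mL/min.
merotadine: 40–64 mL/min → 55% of 300 mg = 165 mg.
brovanavir: ≥ 55 mL/min → 100% of 250 mg = 250 mg.
Total = 165 + 250 = 415 mg.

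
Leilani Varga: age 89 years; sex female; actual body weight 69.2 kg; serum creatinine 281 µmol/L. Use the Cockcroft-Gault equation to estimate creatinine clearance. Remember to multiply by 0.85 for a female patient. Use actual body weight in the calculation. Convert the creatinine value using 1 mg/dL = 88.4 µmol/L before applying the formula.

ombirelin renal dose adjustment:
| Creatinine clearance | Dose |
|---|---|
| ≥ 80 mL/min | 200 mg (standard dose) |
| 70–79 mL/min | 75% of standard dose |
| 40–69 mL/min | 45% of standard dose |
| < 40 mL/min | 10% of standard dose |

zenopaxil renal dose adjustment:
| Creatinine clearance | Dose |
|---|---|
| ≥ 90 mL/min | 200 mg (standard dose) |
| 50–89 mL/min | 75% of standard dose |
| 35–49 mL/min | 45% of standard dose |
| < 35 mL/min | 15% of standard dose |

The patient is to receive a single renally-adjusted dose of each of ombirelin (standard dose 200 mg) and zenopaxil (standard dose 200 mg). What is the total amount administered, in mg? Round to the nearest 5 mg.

50 mg

SCr = 281 / 88.4 = 3.179 mg/dL
CrCl = (140 − 89) × 69.2 / (72 × 3.179) × 0.85 = 3529.2 / 228.89 × 0.85 ≈ 13.1 mL/min
CrCl ≈ 13 mL/min.
ombirelin: < 40 mL/min → 10% of 200 mg = 20 mg.
zenopaxil: < 35 mL/min → 15% of 200 mg = 30 mg.
Total = 20 + 30 = 50 mg.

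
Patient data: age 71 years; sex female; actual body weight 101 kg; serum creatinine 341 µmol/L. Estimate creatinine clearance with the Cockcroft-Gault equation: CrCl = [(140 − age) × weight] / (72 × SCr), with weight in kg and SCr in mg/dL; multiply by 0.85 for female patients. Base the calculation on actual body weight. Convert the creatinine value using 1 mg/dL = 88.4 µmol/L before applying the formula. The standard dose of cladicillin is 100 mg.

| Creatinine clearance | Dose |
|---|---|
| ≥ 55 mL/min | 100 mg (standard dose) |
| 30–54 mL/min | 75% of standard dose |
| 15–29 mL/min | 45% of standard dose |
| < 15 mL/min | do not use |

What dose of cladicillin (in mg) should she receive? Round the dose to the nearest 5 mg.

45 mg

SCr = 341 / 88.4 = 3.857 mg/dL
CrCl = (140 − 71) × 101 / (72 × 3.857) × 0.85 = 6969.0 / 277.70 × 0.85 ≈ 21.3 mL/min
CrCl ≈ 21 mL/min → bracket 15–29 mL/min.
45% of 100 mg = 45 mg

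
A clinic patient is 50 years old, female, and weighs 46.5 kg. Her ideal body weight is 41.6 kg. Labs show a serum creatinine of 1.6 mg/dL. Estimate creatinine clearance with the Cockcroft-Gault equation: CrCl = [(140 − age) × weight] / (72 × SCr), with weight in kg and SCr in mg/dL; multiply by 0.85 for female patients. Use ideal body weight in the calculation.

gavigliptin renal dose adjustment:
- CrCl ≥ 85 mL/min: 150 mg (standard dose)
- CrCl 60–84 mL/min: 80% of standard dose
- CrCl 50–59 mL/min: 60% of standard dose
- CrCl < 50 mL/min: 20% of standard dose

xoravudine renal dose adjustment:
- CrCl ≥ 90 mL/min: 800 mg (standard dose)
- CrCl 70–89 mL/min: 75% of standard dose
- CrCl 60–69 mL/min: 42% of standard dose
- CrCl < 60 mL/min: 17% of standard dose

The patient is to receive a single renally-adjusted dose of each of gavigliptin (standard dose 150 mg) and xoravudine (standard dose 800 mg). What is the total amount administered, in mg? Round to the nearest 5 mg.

165 mg

CrCl = (140 − 50) × 41.6 / (72 × 1.6) × 0.85 = 3744.0 / 115.20 × 0.85 ≈ 27.6 mL/min
CrCl ≈ 28 mL/min.
gavigliptin: < 50 mL/min → 20% of 150 mg = 30 mg.
xoravudine: < 60 mL/min → 17% of 800 mg = 136 mg.
Total = 30 + 136 = 166 mg.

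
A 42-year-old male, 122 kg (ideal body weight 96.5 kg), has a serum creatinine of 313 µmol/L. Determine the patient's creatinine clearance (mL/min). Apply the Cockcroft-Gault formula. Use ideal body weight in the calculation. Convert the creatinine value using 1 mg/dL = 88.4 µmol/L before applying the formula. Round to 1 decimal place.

37.1 mL/min

SCr = 313 / 88.4 = 3.541 mg/dL
CrCl = (140 − 42) × 96.5 / (72 × 3.541) = 9457.0 / 254.95 ≈ 37.1 mL/min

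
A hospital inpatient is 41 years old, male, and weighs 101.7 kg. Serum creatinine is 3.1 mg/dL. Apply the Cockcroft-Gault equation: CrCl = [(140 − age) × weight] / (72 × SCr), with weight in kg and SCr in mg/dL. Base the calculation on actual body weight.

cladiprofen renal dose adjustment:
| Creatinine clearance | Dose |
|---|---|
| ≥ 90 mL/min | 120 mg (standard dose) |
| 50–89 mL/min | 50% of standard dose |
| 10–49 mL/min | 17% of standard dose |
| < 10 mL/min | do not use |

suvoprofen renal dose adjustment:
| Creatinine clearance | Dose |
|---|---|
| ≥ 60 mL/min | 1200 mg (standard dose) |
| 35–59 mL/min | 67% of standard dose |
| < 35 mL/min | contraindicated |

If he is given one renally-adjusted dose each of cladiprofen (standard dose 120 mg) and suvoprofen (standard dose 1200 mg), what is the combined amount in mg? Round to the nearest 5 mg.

825 mg

CrCl = (140 − 41) × 101.7 / (72 × 3.1) = 10068.3 / 223.20 ≈ 45.1 mL/min
CrCl ≈ 45 mL/min.
cladiprofen: 10–49 mL/min → 17% of 120 mg = 20.4 mg.
suvoprofen: 35–59 mL/min → 67% of 1200 mg = 804 mg.
Total = 20.4 + 804 = 824.4 mg.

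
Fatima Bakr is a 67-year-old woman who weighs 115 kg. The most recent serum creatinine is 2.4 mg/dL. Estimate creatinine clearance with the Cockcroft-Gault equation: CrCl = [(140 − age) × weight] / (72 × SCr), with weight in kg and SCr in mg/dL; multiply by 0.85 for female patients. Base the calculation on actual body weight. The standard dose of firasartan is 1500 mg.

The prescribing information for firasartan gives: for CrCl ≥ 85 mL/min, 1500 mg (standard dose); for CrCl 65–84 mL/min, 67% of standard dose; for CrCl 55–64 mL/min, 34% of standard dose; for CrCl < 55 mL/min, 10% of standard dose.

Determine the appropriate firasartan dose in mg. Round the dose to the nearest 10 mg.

150 mg

CrCl = (140 − 67) × 115 / (72 × 2.4) × 0.85 = 8395.0 / 172.80 × 0.85 ≈ 41.3 mL/min
CrCl ≈ 41 mL/min → bracket < 55 mL/min.
10% of 1500 mg = 150 mg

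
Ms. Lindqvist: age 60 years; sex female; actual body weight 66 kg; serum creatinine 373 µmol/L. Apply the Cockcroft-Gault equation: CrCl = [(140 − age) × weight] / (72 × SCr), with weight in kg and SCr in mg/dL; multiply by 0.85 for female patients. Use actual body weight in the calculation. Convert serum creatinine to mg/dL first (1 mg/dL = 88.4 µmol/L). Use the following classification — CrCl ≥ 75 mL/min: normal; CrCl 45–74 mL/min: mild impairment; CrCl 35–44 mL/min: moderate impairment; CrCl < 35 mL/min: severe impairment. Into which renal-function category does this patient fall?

SCr = 373 / 88.4 = 4.219 mg/dL
CrCl = (140 − 60) × 66 / (72 × 4.219) × 0.85 = 5280.0 / 303.77 × 0.85 ≈ 14.8 mL/min
15 mL/min falls in the 'severe impairment' range.

severe impairment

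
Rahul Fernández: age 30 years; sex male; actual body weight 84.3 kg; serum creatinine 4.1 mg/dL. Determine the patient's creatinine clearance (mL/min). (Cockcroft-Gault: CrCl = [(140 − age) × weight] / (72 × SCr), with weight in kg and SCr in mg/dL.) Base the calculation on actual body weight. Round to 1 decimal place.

31.4 mL/min

CrCl = (140 − 30) × 84.3 / (72 × 4.1) = 9273.0 / 295.20 ≈ 31.4 mL/min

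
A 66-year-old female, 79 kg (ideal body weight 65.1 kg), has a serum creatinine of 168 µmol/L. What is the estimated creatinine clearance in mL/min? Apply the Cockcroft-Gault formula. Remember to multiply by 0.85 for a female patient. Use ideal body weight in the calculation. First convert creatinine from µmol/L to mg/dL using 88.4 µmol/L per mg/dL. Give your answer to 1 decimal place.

29.9 mL/min

SCr = 168 / 88.4 = 1.9 mg/dL
CrCl = (140 − 66) × 65.1 / (72 × 1.9) × 0.85 = 4817.4 / 136.80 × 0.85 ≈ 29.9 mL/min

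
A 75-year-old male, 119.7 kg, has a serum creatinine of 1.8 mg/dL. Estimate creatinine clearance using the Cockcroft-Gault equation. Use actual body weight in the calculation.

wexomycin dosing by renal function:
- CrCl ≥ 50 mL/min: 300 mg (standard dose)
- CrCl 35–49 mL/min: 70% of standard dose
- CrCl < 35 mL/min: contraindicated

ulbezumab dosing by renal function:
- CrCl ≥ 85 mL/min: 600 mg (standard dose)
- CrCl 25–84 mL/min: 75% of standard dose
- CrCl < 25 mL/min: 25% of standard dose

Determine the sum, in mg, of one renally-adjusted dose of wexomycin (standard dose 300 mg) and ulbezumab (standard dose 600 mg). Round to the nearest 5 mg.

750 mg

CrCl = (140 − 75) × 119.7 / (72 × 1.8) = 7780.5 / 129.60 ≈ 60.0 mL/min
CrCl ≈ 60 mL/min.
wexomycin: ≥ 50 mL/min → 100% of 300 mg = 300 mg.
ulbezumab: 25–84 mL/min → 75% of 600 mg = 450 mg.
Total = 300 + 450 = 750 mg.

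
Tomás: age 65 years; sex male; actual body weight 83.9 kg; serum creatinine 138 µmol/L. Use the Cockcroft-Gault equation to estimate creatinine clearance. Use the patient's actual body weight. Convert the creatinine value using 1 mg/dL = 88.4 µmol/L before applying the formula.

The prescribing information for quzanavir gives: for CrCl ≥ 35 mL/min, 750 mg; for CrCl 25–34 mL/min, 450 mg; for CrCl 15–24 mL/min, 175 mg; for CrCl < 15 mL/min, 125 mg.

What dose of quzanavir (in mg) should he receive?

750 mg

SCr = 138 / 88.4 = 1.561 mg/dL
CrCl = (140 − 65) × 83.9 / (72 × 1.561) = 6292.5 / 112.39 ≈ 56.0 mL/min
CrCl ≈ 56 mL/min → bracket ≥ 35 mL/min.
Dose for this bracket: 750 mg.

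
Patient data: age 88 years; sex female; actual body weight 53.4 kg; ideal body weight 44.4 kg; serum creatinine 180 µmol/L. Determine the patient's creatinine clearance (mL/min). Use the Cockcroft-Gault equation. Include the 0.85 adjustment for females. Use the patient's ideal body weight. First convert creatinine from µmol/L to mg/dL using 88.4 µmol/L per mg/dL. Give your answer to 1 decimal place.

13.4 mL/min

SCr = 180 / 88.4 = 2.036 mg/dL
CrCl = (140 − 88) × 44.4 / (72 × 2.036) × 0.85 = 2308.8 / 146.59 × 0.85 ≈ 13.4 mL/min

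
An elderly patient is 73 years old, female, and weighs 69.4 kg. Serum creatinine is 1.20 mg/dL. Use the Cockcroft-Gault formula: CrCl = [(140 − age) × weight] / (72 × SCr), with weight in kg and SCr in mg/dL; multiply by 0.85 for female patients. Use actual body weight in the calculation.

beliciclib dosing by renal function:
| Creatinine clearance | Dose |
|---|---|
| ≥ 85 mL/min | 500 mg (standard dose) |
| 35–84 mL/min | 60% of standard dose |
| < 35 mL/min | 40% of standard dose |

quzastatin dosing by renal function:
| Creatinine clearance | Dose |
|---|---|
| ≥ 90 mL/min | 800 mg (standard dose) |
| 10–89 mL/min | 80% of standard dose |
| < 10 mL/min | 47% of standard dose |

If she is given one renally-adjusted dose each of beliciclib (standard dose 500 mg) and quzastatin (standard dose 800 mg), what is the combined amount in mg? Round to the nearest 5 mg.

940 mg

CrCl = (140 − 73) × 69.4 / (72 × 1.2) × 0.85 = 4649.8 / 86.40 × 0.85 ≈ 45.7 mL/min
CrCl ≈ 46 mL/min.
beliciclib: 35–84 mL/min → 60% of 500 mg = 300 mg.
quzastatin: 10–89 mL/min → 80% of 800 mg = 640 mg.
Total = 300 + 640 = 940 mg.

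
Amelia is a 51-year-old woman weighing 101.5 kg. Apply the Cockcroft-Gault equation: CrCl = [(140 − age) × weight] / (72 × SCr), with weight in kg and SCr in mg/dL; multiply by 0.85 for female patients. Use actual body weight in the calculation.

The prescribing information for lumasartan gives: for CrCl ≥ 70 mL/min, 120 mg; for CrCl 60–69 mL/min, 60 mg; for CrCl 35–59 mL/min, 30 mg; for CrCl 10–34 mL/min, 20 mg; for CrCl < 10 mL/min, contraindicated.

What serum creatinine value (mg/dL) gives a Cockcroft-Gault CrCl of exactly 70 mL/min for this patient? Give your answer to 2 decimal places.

Standard dose requires CrCl ≥ 70 mL/min.
Set (140 − 51) × 101.5 × 0.85 / (72 × SCr) = 70
SCr = (140 − 51) × 101.5 × 0.85 / (72 × 70) = 1.524 mg/dL

1.52 mg/dL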